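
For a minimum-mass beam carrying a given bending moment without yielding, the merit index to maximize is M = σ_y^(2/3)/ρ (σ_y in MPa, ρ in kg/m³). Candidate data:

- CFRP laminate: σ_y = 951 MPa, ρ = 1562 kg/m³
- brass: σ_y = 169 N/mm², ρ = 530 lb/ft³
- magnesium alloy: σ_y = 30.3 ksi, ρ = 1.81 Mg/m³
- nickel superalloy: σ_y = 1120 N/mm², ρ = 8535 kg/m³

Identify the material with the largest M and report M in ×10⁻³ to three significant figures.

CFRP laminate, M = 61.9×10⁻³

In SI units:
  CFRP laminate: σ_y = 951.0 MPa, ρ = 1562 kg/m³
  brass: σ_y = 169.0 MPa, ρ = 8490 kg/m³
  magnesium alloy: σ_y = 208.9 MPa, ρ = 1810 kg/m³
  nickel superalloy: σ_y = 1120 MPa, ρ = 8535 kg/m³
  CFRP laminate: M = 61.9×10⁻³
  magnesium alloy: M = 19.5×10⁻³
  nickel superalloy: M = 12.6×10⁻³
  brass: M = 3.60×10⁻³
CFRP laminate has the largest M.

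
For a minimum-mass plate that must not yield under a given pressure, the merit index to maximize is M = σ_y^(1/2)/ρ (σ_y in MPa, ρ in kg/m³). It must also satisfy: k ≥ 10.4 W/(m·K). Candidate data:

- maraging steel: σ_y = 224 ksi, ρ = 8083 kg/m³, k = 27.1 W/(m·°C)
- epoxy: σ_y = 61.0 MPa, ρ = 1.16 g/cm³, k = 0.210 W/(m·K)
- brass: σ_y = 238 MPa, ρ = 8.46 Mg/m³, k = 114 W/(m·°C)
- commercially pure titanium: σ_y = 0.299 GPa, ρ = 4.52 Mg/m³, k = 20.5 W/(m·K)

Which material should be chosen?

Screen on constraints: k ≥ 10.4 W/(m·K). Survivors: maraging steel, brass, commercially pure titanium.
After converting to SI:
  maraging steel: σ_y = 1544 MPa, ρ = 8083 kg/m³
  brass: σ_y = 238.0 MPa, ρ = 8460 kg/m³
  commercially pure titanium: σ_y = 299.0 MPa, ρ = 4520 kg/m³
  maraging steel: M = 4.86×10⁻³
  commercially pure titanium: M = 3.83×10⁻³
  brass: M = 1.82×10⁻³
The maximum is for maraging steel.

maraging steel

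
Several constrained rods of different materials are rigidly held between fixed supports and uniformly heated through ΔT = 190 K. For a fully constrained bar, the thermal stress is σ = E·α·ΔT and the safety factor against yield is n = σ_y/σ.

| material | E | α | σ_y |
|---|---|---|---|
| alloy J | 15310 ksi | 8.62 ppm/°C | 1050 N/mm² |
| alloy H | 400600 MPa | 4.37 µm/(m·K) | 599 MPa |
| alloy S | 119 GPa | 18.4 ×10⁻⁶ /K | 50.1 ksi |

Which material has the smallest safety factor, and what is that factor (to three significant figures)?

In consistent units (E in GPa, α in ×10⁻⁶/K, σ_y in MPa):
  alloy J: E = 105.6, α = 8.62, σ_y = 1050 → σ = 173 MPa, n = 6.07
  alloy H: E = 400.6, α = 4.37, σ_y = 599.0 → σ = 333 MPa, n = 1.80
  alloy S: E = 119.0, α = 18.4, σ_y = 345.4 → σ = 416 MPa, n = 0.830
Smallest n: alloy S with n = 0.830.

alloy S, n = 0.830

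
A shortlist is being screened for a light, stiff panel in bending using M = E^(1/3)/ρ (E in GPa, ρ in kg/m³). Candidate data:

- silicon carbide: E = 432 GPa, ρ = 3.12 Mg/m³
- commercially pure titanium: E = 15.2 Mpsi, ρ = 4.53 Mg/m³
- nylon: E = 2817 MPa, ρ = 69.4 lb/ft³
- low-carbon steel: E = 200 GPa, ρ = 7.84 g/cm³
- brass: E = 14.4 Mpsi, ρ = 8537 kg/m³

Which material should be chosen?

Putting every candidate on a common basis:
  silicon carbide: E = 432.0 GPa, ρ = 3120 kg/m³
  commercially pure titanium: E = 104.8 GPa, ρ = 4530 kg/m³
  nylon: E = 2.817 GPa, ρ = 1112 kg/m³
  low-carbon steel: E = 200.0 GPa, ρ = 7840 kg/m³
  brass: E = 99.28 GPa, ρ = 8537 kg/m³
  silicon carbide: M = 2.42×10⁻³
  nylon: M = 1.27×10⁻³
  commercially pure titanium: M = 1.04×10⁻³
  low-carbon steel: M = 0.746×10⁻³
  brass: M = 0.542×10⁻³
Highest index: silicon carbide.

silicon carbide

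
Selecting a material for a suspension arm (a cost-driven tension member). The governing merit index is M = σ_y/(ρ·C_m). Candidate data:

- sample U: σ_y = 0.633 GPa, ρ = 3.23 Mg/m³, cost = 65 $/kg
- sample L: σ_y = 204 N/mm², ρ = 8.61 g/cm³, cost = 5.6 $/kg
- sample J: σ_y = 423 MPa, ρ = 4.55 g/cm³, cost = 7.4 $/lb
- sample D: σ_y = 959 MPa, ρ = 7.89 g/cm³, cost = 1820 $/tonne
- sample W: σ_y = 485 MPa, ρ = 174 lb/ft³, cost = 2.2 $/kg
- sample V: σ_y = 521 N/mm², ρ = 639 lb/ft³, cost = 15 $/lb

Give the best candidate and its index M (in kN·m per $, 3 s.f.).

In SI units:
  sample U: σ_y = 633.0 MPa, ρ = 3230 kg/m³, cost = 65.00 $/kg
  sample L: σ_y = 204.0 MPa, ρ = 8610 kg/m³, cost = 5.600 $/kg
  sample J: σ_y = 423.0 MPa, ρ = 4550 kg/m³, cost = 16.31 $/kg
  sample D: σ_y = 959.0 MPa, ρ = 7890 kg/m³, cost = 1.820 $/kg
  sample W: σ_y = 485.0 MPa, ρ = 2787 kg/m³, cost = 2.200 $/kg
  sample V: σ_y = 521.0 MPa, ρ = 10240 kg/m³, cost = 33.07 $/kg
  sample W: M = 79.1 kN·m per $
  sample D: M = 66.8 kN·m per $
  sample J: M = 5.70 kN·m per $
  sample L: M = 4.23 kN·m per $
  sample U: M = 3.02 kN·m per $
  sample V: M = 1.54 kN·m per $
Sample W has the largest M.

sample W, M = 79.1 kN·m per $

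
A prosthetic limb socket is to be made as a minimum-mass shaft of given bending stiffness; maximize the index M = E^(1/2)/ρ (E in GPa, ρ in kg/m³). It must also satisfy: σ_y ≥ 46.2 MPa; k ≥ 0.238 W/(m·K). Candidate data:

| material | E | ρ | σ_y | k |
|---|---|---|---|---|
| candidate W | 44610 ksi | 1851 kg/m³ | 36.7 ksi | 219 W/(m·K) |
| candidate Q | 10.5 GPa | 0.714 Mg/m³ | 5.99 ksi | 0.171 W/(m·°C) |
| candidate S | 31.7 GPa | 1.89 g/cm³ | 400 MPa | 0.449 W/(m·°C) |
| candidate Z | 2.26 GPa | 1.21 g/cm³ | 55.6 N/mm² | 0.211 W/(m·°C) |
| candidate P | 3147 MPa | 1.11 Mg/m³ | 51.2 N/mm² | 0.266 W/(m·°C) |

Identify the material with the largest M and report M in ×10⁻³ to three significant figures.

Screen on constraints: σ_y ≥ 46.2 MPa; k ≥ 0.238 W/(m·K). Survivors: candidate W, candidate S, candidate P.
Normalizing units and computing the index:
  candidate W: E = 307.6 GPa, ρ = 1851 kg/m³
  candidate S: E = 31.70 GPa, ρ = 1890 kg/m³
  candidate P: E = 3.147 GPa, ρ = 1110 kg/m³
  candidate W: M = 9.47×10⁻³
  candidate S: M = 2.98×10⁻³
  candidate P: M = 1.60×10⁻³
Candidate W has the largest M.

candidate W, M = 9.47×10⁻³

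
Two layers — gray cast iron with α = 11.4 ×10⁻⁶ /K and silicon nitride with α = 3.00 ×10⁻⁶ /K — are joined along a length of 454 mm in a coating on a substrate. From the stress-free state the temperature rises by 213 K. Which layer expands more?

gray cast iron

α(gray cast iron) = 11.4×10⁻⁶/K vs α(silicon nitride) = 3.00×10⁻⁶/K.
Higher α expands more for the same ΔT: gray cast iron.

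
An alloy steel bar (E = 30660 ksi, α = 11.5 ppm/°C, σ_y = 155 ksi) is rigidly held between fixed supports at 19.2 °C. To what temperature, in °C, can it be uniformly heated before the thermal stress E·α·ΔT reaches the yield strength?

E = 30660 ksi = 211.4 GPa.
σ_y = 155 ksi = 1069 MPa.
E·α·ΔT = 1069 MPa ⇒ ΔT = 1069 / (211.4×10³ × 11.5×10⁻⁶) = 439.6 K.
T = 19.2 + 439.6 = 458.8 °C.

459 °C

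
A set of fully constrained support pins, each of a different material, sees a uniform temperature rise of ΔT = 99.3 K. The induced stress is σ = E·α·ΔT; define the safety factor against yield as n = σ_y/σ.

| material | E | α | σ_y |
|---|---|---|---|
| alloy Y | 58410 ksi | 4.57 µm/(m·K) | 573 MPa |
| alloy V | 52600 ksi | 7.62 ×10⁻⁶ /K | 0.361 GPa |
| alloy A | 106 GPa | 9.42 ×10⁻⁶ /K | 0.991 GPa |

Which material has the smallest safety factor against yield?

In consistent units (E in GPa, α in ×10⁻⁶/K, σ_y in MPa):
  alloy Y: E = 402.7, α = 4.57, σ_y = 573.0 → σ = 183 MPa, n = 3.14
  alloy V: E = 362.7, α = 7.62, σ_y = 361.0 → σ = 274 MPa, n = 1.32
  alloy A: E = 106.0, α = 9.42, σ_y = 991.0 → σ = 99.2 MPa, n = 9.99
Smallest n: alloy V with n = 1.32.

alloy V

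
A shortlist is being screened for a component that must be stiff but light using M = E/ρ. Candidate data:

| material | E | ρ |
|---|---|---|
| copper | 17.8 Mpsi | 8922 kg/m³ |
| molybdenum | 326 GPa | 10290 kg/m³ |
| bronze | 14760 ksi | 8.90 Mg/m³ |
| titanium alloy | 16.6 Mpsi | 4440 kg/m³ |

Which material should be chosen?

Convert each candidate to consistent units, then evaluate M:
  copper: E = 122.7 GPa, ρ = 8922 kg/m³
  molybdenum: E = 326.0 GPa, ρ = 10290 kg/m³
  bronze: E = 101.8 GPa, ρ = 8900 kg/m³
  titanium alloy: E = 114.5 GPa, ρ = 4440 kg/m³
  molybdenum: M = 31.7 MN·m/kg
  titanium alloy: M = 25.8 MN·m/kg
  copper: M = 13.8 MN·m/kg
  bronze: M = 11.4 MN·m/kg
The maximum is for molybdenum.

molybdenum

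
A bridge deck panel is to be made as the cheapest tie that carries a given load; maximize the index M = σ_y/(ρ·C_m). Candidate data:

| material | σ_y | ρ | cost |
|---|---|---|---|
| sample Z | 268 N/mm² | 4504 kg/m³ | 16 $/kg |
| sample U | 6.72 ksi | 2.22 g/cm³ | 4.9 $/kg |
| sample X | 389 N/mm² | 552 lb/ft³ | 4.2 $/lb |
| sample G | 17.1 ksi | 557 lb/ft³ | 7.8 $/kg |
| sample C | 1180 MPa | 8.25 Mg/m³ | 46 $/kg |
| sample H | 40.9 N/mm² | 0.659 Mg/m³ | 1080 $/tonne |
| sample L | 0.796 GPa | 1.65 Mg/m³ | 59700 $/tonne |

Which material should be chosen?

Convert each candidate to consistent units, then evaluate M:
  sample Z: σ_y = 268.0 MPa, ρ = 4504 kg/m³, cost = 16.00 $/kg
  sample U: σ_y = 46.33 MPa, ρ = 2220 kg/m³, cost = 4.900 $/kg
  sample X: σ_y = 389.0 MPa, ρ = 8842 kg/m³, cost = 9.259 $/kg
  sample G: σ_y = 117.9 MPa, ρ = 8922 kg/m³, cost = 7.800 $/kg
  sample C: σ_y = 1180 MPa, ρ = 8250 kg/m³, cost = 46.00 $/kg
  sample H: σ_y = 40.90 MPa, ρ = 659.0 kg/m³, cost = 1.080 $/kg
  sample L: σ_y = 796.0 MPa, ρ = 1650 kg/m³, cost = 59.70 $/kg
  sample H: M = 57.5 kN·m per $
  sample L: M = 8.08 kN·m per $
  sample X: M = 4.75 kN·m per $
  sample U: M = 4.26 kN·m per $
  sample Z: M = 3.72 kN·m per $
  sample C: M = 3.11 kN·m per $
  sample G: M = 1.69 kN·m per $
Sample H ranks first.

sample H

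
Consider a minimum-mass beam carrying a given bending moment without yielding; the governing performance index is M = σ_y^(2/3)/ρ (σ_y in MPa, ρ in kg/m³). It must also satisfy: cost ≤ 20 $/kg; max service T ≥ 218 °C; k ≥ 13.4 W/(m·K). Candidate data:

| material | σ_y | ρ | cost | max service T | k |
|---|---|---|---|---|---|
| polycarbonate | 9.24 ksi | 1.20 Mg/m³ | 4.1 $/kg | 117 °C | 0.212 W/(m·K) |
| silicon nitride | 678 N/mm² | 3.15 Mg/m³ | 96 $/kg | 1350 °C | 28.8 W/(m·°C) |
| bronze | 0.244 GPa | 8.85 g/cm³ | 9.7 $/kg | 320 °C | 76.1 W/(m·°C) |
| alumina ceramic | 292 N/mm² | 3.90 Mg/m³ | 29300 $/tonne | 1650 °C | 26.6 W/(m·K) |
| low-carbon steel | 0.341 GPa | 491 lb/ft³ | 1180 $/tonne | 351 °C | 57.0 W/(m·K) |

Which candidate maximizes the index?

low-carbon steel

Screen on constraints: cost ≤ 20 $/kg; max service T ≥ 218 °C; k ≥ 13.4 W/(m·K). Survivors: bronze, low-carbon steel.
In SI units:
  bronze: σ_y = 244.0 MPa, ρ = 8850 kg/m³
  low-carbon steel: σ_y = 341.0 MPa, ρ = 7865 kg/m³
  low-carbon steel: M = 6.21×10⁻³
  bronze: M = 4.41×10⁻³
Low-carbon steel has the largest M.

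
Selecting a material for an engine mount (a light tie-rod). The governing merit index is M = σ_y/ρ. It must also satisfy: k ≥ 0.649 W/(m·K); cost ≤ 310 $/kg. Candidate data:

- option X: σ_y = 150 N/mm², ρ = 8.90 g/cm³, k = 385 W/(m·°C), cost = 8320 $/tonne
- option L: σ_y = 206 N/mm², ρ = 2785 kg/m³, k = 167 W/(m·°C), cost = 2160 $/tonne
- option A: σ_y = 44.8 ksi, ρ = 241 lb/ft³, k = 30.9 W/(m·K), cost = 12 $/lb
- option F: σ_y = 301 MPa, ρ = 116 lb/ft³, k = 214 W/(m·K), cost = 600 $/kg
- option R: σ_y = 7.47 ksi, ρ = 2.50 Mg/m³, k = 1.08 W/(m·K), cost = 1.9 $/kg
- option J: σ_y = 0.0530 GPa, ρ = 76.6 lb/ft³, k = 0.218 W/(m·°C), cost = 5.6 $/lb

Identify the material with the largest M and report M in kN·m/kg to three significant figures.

Screen on constraints: k ≥ 0.649 W/(m·K); cost ≤ 310 $/kg. Survivors: option X, option L, option A, option R.
In SI units:
  option X: σ_y = 150.0 MPa, ρ = 8900 kg/m³
  option L: σ_y = 206.0 MPa, ρ = 2785 kg/m³
  option A: σ_y = 308.9 MPa, ρ = 3860 kg/m³
  option R: σ_y = 51.50 MPa, ρ = 2500 kg/m³
  option A: M = 80.0 kN·m/kg
  option L: M = 74.0 kN·m/kg
  option R: M = 20.6 kN·m/kg
  option X: M = 16.9 kN·m/kg
Option A ranks first.

option A, M = 80.0 kN·m/kg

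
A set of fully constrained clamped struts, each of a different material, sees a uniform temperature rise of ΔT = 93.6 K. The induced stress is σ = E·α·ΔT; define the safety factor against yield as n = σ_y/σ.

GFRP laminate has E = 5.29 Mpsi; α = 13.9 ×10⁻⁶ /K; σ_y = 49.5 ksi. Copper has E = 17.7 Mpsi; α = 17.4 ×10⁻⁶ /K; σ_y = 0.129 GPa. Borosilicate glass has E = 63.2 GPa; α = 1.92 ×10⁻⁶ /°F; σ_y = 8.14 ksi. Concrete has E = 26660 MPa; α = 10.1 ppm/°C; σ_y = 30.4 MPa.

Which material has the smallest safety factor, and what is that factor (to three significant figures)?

In consistent units (E in GPa, α in ×10⁻⁶/K, σ_y in MPa):
  GFRP laminate: E = 36.47, α = 13.9, σ_y = 341.3 → σ = 47.5 MPa, n = 7.19
  copper: E = 122.0, α = 17.4, σ_y = 129.0 → σ = 199 MPa, n = 0.649
  borosilicate glass: E = 63.20, α = 3.46, σ_y = 56.12 → σ = 20.4 MPa, n = 2.75
  concrete: E = 26.66, α = 10.1, σ_y = 30.40 → σ = 25.2 MPa, n = 1.21
Smallest n: copper with n = 0.649.

copper, n = 0.649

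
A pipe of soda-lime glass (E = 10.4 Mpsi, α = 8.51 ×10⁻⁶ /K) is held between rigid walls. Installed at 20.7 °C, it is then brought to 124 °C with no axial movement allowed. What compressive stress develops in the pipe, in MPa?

E = 10.4 Mpsi = 71.71 GPa.
ΔT = 103.3 K. Constrained thermal stress σ = E·α·ΔT = 71.71×10³ MPa × 8.51×10⁻⁶ × 103.3 = 63.0 MPa (compressive).

63.0 MPa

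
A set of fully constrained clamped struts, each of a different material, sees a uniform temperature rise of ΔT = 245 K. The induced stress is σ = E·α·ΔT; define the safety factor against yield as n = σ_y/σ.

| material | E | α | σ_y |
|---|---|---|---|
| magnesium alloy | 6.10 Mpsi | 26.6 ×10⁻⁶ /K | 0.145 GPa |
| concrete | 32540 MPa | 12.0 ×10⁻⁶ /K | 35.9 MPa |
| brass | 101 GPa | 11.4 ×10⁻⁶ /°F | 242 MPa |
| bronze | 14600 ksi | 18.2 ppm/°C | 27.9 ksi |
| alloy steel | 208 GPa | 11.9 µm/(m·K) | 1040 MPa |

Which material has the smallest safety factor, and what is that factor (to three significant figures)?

concrete, n = 0.375

Converting E to GPa, α to ×10⁻⁶/K, σ_y to MPa, then σ and n for each:
  magnesium alloy: E = 42.06, α = 26.6, σ_y = 145.0 → σ = 274 MPa, n = 0.529
  concrete: E = 32.54, α = 12.0, σ_y = 35.90 → σ = 95.7 MPa, n = 0.375
  brass: E = 101.0, α = 20.5, σ_y = 242.0 → σ = 508 MPa, n = 0.477
  bronze: E = 100.7, α = 18.2, σ_y = 192.4 → σ = 449 MPa, n = 0.429
  alloy steel: E = 208.0, α = 11.9, σ_y = 1040 → σ = 606 MPa, n = 1.71
The minimum is concrete at n = 0.375.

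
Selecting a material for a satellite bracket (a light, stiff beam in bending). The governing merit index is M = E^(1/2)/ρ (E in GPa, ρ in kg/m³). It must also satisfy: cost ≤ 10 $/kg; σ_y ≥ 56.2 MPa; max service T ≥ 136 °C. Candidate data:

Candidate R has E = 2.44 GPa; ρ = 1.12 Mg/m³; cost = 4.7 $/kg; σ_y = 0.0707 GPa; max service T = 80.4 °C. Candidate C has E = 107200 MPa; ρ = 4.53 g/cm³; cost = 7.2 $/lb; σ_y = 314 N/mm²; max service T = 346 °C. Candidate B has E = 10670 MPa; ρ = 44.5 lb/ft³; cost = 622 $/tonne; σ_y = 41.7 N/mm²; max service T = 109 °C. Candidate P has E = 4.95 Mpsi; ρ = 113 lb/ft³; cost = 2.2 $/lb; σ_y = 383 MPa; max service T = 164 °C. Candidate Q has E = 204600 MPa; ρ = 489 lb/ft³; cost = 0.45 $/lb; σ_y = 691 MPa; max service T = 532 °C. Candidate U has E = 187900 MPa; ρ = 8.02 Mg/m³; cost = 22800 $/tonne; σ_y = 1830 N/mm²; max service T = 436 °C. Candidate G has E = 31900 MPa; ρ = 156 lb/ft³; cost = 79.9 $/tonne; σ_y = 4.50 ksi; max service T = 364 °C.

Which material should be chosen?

Screen on constraints: cost ≤ 10 $/kg; σ_y ≥ 56.2 MPa; max service T ≥ 136 °C. Survivors: candidate P, candidate Q.
After converting to SI:
  candidate P: E = 34.13 GPa, ρ = 1810 kg/m³
  candidate Q: E = 204.6 GPa, ρ = 7833 kg/m³
  candidate P: M = 3.23×10⁻³
  candidate Q: M = 1.83×10⁻³
Candidate P ranks first.

candidate P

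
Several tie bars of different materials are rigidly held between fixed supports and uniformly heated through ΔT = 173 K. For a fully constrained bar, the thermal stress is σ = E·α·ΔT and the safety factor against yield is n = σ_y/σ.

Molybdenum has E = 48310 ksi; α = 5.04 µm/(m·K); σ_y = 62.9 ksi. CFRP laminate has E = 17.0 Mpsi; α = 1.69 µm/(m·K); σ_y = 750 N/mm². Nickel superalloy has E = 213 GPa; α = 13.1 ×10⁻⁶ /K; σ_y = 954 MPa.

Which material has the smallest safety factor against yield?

molybdenum

In consistent units (E in GPa, α in ×10⁻⁶/K, σ_y in MPa):
  molybdenum: E = 333.1, α = 5.04, σ_y = 433.7 → σ = 290 MPa, n = 1.49
  CFRP laminate: E = 117.2, α = 1.69, σ_y = 750.0 → σ = 34.3 MPa, n = 21.9
  nickel superalloy: E = 213.0, α = 13.1, σ_y = 954.0 → σ = 483 MPa, n = 1.98
Smallest n: molybdenum with n = 1.49.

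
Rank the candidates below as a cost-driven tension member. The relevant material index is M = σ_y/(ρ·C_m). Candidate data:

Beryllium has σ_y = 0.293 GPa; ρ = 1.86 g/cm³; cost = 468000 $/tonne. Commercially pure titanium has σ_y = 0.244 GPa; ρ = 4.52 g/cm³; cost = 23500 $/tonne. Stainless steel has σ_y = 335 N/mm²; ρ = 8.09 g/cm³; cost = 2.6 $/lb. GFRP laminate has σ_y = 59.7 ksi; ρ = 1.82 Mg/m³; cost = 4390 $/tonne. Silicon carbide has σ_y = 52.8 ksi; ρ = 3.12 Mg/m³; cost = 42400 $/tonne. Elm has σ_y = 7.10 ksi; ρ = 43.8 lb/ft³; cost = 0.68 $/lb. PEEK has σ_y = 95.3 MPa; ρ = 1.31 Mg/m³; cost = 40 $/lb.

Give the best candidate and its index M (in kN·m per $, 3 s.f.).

GFRP laminate, M = 51.5 kN·m per $

In SI units:
  beryllium: σ_y = 293.0 MPa, ρ = 1860 kg/m³, cost = 468.0 $/kg
  commercially pure titanium: σ_y = 244.0 MPa, ρ = 4520 kg/m³, cost = 23.50 $/kg
  stainless steel: σ_y = 335.0 MPa, ρ = 8090 kg/m³, cost = 5.732 $/kg
  GFRP laminate: σ_y = 411.6 MPa, ρ = 1820 kg/m³, cost = 4.390 $/kg
  silicon carbide: σ_y = 364.0 MPa, ρ = 3120 kg/m³, cost = 42.40 $/kg
  elm: σ_y = 48.95 MPa, ρ = 701.6 kg/m³, cost = 1.499 $/kg
  PEEK: σ_y = 95.30 MPa, ρ = 1310 kg/m³, cost = 88.18 $/kg
  GFRP laminate: M = 51.5 kN·m per $
  elm: M = 46.5 kN·m per $
  stainless steel: M = 7.22 kN·m per $
  silicon carbide: M = 2.75 kN·m per $
  commercially pure titanium: M = 2.30 kN·m per $
  PEEK: M = 0.825 kN·m per $
  beryllium: M = 0.337 kN·m per $
The maximum is for GFRP laminate.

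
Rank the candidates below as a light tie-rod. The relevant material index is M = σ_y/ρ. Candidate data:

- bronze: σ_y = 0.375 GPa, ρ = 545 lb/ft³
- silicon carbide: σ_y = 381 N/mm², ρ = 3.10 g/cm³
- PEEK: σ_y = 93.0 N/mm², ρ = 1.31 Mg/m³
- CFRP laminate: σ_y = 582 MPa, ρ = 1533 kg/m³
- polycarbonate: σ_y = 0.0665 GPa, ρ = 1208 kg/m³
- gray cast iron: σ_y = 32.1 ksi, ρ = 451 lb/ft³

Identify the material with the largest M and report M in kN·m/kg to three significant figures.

CFRP laminate, M = 380 kN·m/kg

Convert each candidate to consistent units, then evaluate M:
  bronze: σ_y = 375.0 MPa, ρ = 8730 kg/m³
  silicon carbide: σ_y = 381.0 MPa, ρ = 3100 kg/m³
  PEEK: σ_y = 93.00 MPa, ρ = 1310 kg/m³
  CFRP laminate: σ_y = 582.0 MPa, ρ = 1533 kg/m³
  polycarbonate: σ_y = 66.50 MPa, ρ = 1208 kg/m³
  gray cast iron: σ_y = 221.3 MPa, ρ = 7224 kg/m³
  CFRP laminate: M = 380 kN·m/kg
  silicon carbide: M = 123 kN·m/kg
  PEEK: M = 71.0 kN·m/kg
  polycarbonate: M = 55.0 kN·m/kg
  bronze: M = 43.0 kN·m/kg
  gray cast iron: M = 30.6 kN·m/kg
The maximum is for CFRP laminate.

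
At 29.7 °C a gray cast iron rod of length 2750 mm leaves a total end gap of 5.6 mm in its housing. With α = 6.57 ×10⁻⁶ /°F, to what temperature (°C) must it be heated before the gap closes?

α = 6.57×10⁻⁶/°F × 9/5 = 11.8×10⁻⁶/K.
α·L₀·ΔT = 5.6 mm ⇒ ΔT = 5.6 / (11.8×10⁻⁶ × 2750.0) = 172.2 K.
T = 29.7 + 172.2 = 201.9 °C.

202 °C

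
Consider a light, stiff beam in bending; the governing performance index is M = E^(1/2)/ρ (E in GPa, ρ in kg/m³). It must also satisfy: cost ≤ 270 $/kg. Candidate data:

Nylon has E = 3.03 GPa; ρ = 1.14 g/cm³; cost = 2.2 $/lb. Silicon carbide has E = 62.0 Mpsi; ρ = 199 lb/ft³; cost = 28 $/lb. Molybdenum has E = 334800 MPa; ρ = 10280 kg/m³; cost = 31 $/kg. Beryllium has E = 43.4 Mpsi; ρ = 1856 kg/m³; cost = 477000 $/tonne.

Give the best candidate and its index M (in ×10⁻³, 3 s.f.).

silicon carbide, M = 6.49×10⁻³

Screen on constraints: cost ≤ 270 $/kg. Survivors: nylon, silicon carbide, molybdenum.
After converting to SI:
  nylon: E = 3.030 GPa, ρ = 1140 kg/m³
  silicon carbide: E = 427.5 GPa, ρ = 3188 kg/m³
  molybdenum: E = 334.8 GPa, ρ = 10280 kg/m³
  silicon carbide: M = 6.49×10⁻³
  molybdenum: M = 1.78×10⁻³
  nylon: M = 1.53×10⁻³
Silicon carbide has the largest M.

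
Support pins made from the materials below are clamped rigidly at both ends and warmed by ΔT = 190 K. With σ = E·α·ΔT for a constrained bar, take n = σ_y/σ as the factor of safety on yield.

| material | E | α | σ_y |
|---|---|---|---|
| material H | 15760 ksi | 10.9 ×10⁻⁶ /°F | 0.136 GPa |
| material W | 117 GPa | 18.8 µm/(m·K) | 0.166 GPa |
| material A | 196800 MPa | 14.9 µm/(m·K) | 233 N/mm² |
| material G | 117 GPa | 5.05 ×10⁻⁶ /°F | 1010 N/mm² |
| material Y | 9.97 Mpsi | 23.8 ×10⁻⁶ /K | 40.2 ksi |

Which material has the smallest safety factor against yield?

Per material, after unit conversion:
  material H: E = 108.7, α = 19.6, σ_y = 136.0 → σ = 405 MPa, n = 0.336
  material W: E = 117.0, α = 18.8, σ_y = 166.0 → σ = 418 MPa, n = 0.397
  material A: E = 196.8, α = 14.9, σ_y = 233.0 → σ = 557 MPa, n = 0.418
  material G: E = 117.0, α = 9.09, σ_y = 1010 → σ = 202 MPa, n = 5.00
  material Y: E = 68.74, α = 23.8, σ_y = 277.2 → σ = 311 MPa, n = 0.892
Smallest n: material H with n = 0.336.

material H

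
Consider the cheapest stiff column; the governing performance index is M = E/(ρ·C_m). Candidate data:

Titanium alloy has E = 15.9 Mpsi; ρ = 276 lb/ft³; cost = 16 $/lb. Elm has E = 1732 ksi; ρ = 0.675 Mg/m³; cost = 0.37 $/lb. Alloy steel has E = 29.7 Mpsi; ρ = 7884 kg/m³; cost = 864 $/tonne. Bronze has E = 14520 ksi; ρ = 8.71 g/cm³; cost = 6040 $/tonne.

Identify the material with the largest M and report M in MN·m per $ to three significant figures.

Convert each candidate to consistent units, then evaluate M:
  titanium alloy: E = 109.6 GPa, ρ = 4421 kg/m³, cost = 35.27 $/kg
  elm: E = 11.94 GPa, ρ = 675.0 kg/m³, cost = 0.8157 $/kg
  alloy steel: E = 204.8 GPa, ρ = 7884 kg/m³, cost = 0.8640 $/kg
  bronze: E = 100.1 GPa, ρ = 8710 kg/m³, cost = 6.040 $/kg
  alloy steel: M = 30.1 MN·m per $
  elm: M = 21.7 MN·m per $
  bronze: M = 1.90 MN·m per $
  titanium alloy: M = 0.703 MN·m per $
Alloy steel has the largest M.

alloy steel, M = 30.1 MN·m per $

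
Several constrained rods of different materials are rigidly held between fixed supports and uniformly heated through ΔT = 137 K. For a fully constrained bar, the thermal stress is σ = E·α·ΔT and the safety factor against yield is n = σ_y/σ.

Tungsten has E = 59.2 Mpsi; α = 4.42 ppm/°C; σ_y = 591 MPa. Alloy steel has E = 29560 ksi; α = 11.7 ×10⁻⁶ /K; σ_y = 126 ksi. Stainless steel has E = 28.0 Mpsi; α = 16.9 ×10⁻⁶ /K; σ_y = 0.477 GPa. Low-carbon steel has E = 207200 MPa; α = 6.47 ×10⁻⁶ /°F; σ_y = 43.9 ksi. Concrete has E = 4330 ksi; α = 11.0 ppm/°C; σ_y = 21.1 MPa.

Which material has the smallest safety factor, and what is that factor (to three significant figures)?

concrete, n = 0.469

Per material, after unit conversion:
  tungsten: E = 408.2, α = 4.42, σ_y = 591.0 → σ = 247 MPa, n = 2.39
  alloy steel: E = 203.8, α = 11.7, σ_y = 868.7 → σ = 327 MPa, n = 2.66
  stainless steel: E = 193.1, α = 16.9, σ_y = 477.0 → σ = 447 MPa, n = 1.07
  low-carbon steel: E = 207.2, α = 11.6, σ_y = 302.7 → σ = 331 MPa, n = 0.916
  concrete: E = 29.85, α = 11.0, σ_y = 21.10 → σ = 45.0 MPa, n = 0.469
The minimum is concrete at n = 0.469.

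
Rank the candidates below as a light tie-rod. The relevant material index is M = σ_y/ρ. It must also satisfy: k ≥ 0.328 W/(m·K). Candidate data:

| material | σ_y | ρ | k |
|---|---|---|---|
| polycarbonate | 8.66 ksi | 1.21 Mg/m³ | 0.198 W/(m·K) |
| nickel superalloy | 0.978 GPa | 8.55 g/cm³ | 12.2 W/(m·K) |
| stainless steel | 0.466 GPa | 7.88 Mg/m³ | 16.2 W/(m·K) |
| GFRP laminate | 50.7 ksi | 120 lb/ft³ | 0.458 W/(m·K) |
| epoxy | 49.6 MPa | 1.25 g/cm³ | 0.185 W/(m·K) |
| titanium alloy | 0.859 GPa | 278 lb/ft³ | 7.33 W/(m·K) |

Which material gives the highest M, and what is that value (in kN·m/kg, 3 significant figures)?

Screen on constraints: k ≥ 0.328 W/(m·K). Survivors: nickel superalloy, stainless steel, GFRP laminate, titanium alloy.
Convert each candidate to consistent units, then evaluate M:
  nickel superalloy: σ_y = 978.0 MPa, ρ = 8550 kg/m³
  stainless steel: σ_y = 466.0 MPa, ρ = 7880 kg/m³
  GFRP laminate: σ_y = 349.6 MPa, ρ = 1922 kg/m³
  titanium alloy: σ_y = 859.0 MPa, ρ = 4453 kg/m³
  titanium alloy: M = 193 kN·m/kg
  GFRP laminate: M = 182 kN·m/kg
  nickel superalloy: M = 114 kN·m/kg
  stainless steel: M = 59.1 kN·m/kg
The maximum is for titanium alloy.

titanium alloy, M = 193 kN·m/kg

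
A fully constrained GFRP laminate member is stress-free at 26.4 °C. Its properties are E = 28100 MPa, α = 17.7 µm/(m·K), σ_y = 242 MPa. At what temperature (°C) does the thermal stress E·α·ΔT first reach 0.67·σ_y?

352 °C

E = 28100 MPa = 28.10 GPa.
E·α·ΔT = 162.1 MPa ⇒ ΔT = 162.1 / (28.10×10³ × 17.7×10⁻⁶) = 326.0 K.
T = 26.4 + 326.0 = 352.4 °C.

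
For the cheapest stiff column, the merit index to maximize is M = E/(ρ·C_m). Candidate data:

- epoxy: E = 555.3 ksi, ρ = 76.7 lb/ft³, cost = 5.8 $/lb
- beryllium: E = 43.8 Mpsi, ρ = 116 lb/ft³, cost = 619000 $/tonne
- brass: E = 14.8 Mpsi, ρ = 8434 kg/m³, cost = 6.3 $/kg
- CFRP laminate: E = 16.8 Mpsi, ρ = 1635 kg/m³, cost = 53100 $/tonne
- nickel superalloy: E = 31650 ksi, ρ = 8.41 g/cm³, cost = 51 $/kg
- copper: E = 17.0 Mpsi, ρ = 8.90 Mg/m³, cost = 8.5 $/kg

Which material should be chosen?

brass

Normalizing units and computing the index:
  epoxy: E = 3.829 GPa, ρ = 1229 kg/m³, cost = 12.79 $/kg
  beryllium: E = 302.0 GPa, ρ = 1858 kg/m³, cost = 619.0 $/kg
  brass: E = 102.0 GPa, ρ = 8434 kg/m³, cost = 6.300 $/kg
  CFRP laminate: E = 115.8 GPa, ρ = 1635 kg/m³, cost = 53.10 $/kg
  nickel superalloy: E = 218.2 GPa, ρ = 8410 kg/m³, cost = 51.00 $/kg
  copper: E = 117.2 GPa, ρ = 8900 kg/m³, cost = 8.500 $/kg
  brass: M = 1.92 MN·m per $
  copper: M = 1.55 MN·m per $
  CFRP laminate: M = 1.33 MN·m per $
  nickel superalloy: M = 0.509 MN·m per $
  beryllium: M = 0.263 MN·m per $
  epoxy: M = 0.244 MN·m per $
Brass has the largest M.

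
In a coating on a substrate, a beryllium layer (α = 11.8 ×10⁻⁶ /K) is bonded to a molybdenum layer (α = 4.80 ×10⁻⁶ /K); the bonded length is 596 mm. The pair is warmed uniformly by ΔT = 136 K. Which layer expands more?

beryllium

α(beryllium) = 11.8×10⁻⁶/K vs α(molybdenum) = 4.80×10⁻⁶/K.
Higher α expands more for the same ΔT: beryllium.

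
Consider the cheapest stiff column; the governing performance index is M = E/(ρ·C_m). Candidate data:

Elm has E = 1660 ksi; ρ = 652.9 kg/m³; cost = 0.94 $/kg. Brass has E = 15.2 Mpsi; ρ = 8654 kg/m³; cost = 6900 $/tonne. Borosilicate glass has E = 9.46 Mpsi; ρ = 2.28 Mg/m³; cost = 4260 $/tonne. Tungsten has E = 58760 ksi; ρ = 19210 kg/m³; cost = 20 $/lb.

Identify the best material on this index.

Convert each candidate to consistent units, then evaluate M:
  elm: E = 11.45 GPa, ρ = 652.9 kg/m³, cost = 0.9400 $/kg
  brass: E = 104.8 GPa, ρ = 8654 kg/m³, cost = 6.900 $/kg
  borosilicate glass: E = 65.22 GPa, ρ = 2280 kg/m³, cost = 4.260 $/kg
  tungsten: E = 405.1 GPa, ρ = 19210 kg/m³, cost = 44.09 $/kg
  elm: M = 18.6 MN·m per $
  borosilicate glass: M = 6.72 MN·m per $
  brass: M = 1.76 MN·m per $
  tungsten: M = 0.478 MN·m per $
Elm ranks first.

elm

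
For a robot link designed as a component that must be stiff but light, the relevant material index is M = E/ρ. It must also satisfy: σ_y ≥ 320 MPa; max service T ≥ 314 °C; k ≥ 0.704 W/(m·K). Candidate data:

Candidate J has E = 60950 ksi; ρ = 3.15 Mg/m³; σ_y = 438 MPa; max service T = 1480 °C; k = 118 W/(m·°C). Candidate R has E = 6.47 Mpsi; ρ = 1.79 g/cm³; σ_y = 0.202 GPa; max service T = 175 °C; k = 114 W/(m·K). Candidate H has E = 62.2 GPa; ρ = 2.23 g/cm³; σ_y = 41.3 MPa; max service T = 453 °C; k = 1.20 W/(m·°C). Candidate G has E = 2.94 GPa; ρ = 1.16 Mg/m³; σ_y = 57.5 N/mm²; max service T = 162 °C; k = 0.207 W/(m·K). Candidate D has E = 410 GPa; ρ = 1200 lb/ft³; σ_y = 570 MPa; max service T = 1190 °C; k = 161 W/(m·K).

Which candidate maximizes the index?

Screen on constraints: σ_y ≥ 320 MPa; max service T ≥ 314 °C; k ≥ 0.704 W/(m·K). Survivors: candidate J, candidate D.
In SI units:
  candidate J: E = 420.2 GPa, ρ = 3150 kg/m³
  candidate D: E = 410.0 GPa, ρ = 19220 kg/m³
  candidate J: M = 133 MN·m/kg
  candidate D: M = 21.3 MN·m/kg
The maximum is for candidate J.

candidate J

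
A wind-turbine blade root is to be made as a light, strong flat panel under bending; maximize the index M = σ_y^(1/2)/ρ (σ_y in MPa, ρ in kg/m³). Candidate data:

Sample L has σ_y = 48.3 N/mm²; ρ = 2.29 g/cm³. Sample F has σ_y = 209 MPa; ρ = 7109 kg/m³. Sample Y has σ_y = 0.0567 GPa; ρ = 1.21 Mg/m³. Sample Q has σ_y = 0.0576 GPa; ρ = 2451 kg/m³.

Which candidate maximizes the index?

In SI units:
  sample L: σ_y = 48.30 MPa, ρ = 2290 kg/m³
  sample F: σ_y = 209.0 MPa, ρ = 7109 kg/m³
  sample Y: σ_y = 56.70 MPa, ρ = 1210 kg/m³
  sample Q: σ_y = 57.60 MPa, ρ = 2451 kg/m³
  sample Y: M = 6.22×10⁻³
  sample Q: M = 3.10×10⁻³
  sample L: M = 3.03×10⁻³
  sample F: M = 2.03×10⁻³
Sample Y has the largest M.

sample Y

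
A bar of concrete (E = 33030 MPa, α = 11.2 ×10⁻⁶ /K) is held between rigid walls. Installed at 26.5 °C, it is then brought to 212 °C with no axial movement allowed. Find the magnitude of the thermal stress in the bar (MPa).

68.6 MPa

E = 33030 MPa = 33.03 GPa.
ΔT = 185.5 K. Constrained thermal stress σ = E·α·ΔT = 33.03×10³ MPa × 11.2×10⁻⁶ × 185.5 = 68.6 MPa (compressive).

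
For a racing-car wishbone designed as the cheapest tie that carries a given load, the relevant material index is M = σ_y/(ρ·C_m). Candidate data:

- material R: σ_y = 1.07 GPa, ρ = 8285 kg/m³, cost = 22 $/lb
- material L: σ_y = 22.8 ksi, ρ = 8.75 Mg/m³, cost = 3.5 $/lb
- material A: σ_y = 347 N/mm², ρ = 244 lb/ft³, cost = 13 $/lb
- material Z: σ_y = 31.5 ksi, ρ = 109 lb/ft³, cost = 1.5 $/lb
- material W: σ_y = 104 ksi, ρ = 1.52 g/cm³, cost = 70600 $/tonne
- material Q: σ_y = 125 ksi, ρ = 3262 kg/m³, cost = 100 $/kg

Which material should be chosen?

Convert each candidate to consistent units, then evaluate M:
  material R: σ_y = 1070 MPa, ρ = 8285 kg/m³, cost = 48.50 $/kg
  material L: σ_y = 157.2 MPa, ρ = 8750 kg/m³, cost = 7.716 $/kg
  material A: σ_y = 347.0 MPa, ρ = 3909 kg/m³, cost = 28.66 $/kg
  material Z: σ_y = 217.2 MPa, ρ = 1746 kg/m³, cost = 3.307 $/kg
  material W: σ_y = 717.1 MPa, ρ = 1520 kg/m³, cost = 70.60 $/kg
  material Q: σ_y = 861.8 MPa, ρ = 3262 kg/m³, cost = 100.0 $/kg
  material Z: M = 37.6 kN·m per $
  material W: M = 6.68 kN·m per $
  material A: M = 3.10 kN·m per $
  material R: M = 2.66 kN·m per $
  material Q: M = 2.64 kN·m per $
  material L: M = 2.33 kN·m per $
Material Z has the largest M.

material Z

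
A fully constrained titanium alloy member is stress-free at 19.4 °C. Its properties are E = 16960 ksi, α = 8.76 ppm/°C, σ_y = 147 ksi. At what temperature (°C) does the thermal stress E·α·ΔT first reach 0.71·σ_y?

722 °C

E = 16960 ksi = 116.9 GPa.
σ_y = 147 ksi = 1014 MPa.
E·α·ΔT = 719.6 MPa ⇒ ΔT = 719.6 / (116.9×10³ × 8.76×10⁻⁶) = 702.5 K.
T = 19.4 + 702.5 = 721.9 °C.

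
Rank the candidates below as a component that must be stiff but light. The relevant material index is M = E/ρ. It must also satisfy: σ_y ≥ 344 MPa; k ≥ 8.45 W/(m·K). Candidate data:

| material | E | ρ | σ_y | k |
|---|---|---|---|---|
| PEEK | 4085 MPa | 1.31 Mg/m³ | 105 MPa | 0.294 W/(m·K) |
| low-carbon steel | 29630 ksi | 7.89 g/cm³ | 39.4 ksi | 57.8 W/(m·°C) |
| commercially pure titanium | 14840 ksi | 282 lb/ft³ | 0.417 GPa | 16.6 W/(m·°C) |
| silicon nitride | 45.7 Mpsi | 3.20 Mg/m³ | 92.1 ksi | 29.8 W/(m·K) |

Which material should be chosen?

Screen on constraints: σ_y ≥ 344 MPa; k ≥ 8.45 W/(m·K). Survivors: commercially pure titanium, silicon nitride.
Putting every candidate on a common basis:
  commercially pure titanium: E = 102.3 GPa, ρ = 4517 kg/m³
  silicon nitride: E = 315.1 GPa, ρ = 3200 kg/m³
  silicon nitride: M = 98.5 MN·m/kg
  commercially pure titanium: M = 22.7 MN·m/kg
Highest index: silicon nitride.

silicon nitride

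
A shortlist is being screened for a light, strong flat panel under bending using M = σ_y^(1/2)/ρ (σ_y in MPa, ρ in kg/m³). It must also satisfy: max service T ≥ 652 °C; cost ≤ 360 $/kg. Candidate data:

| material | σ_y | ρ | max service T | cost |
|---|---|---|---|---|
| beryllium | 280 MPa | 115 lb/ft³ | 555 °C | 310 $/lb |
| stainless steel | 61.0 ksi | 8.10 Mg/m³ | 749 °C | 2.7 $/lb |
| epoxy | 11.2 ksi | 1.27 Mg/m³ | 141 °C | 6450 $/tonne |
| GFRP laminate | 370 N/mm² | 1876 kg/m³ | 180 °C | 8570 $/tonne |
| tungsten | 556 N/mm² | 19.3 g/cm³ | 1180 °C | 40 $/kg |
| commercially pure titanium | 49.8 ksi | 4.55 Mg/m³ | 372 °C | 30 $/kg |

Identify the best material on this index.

Screen on constraints: max service T ≥ 652 °C; cost ≤ 360 $/kg. Survivors: stainless steel, tungsten.
After converting to SI:
  stainless steel: σ_y = 420.6 MPa, ρ = 8100 kg/m³
  tungsten: σ_y = 556.0 MPa, ρ = 19300 kg/m³
  stainless steel: M = 2.53×10⁻³
  tungsten: M = 1.22×10⁻³
Stainless steel ranks first.

stainless steel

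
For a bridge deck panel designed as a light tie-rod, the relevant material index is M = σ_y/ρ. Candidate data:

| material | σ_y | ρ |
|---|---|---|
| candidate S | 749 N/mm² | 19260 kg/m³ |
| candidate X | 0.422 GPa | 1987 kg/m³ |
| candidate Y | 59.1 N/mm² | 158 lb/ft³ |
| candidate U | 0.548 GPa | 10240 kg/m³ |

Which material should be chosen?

candidate X

After converting to SI:
  candidate S: σ_y = 749.0 MPa, ρ = 19260 kg/m³
  candidate X: σ_y = 422.0 MPa, ρ = 1987 kg/m³
  candidate Y: σ_y = 59.10 MPa, ρ = 2531 kg/m³
  candidate U: σ_y = 548.0 MPa, ρ = 10240 kg/m³
  candidate X: M = 212 kN·m/kg
  candidate U: M = 53.5 kN·m/kg
  candidate S: M = 38.9 kN·m/kg
  candidate Y: M = 23.4 kN·m/kg
Candidate X has the largest M.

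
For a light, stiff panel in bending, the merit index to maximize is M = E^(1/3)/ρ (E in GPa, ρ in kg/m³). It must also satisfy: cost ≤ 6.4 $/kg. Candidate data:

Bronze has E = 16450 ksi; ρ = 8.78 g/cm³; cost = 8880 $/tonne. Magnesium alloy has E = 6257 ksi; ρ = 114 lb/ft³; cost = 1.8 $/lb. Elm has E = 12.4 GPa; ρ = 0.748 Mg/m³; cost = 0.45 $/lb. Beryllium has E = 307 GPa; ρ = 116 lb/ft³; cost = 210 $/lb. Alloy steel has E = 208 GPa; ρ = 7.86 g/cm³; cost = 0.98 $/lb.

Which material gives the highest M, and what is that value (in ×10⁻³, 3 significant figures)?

Screen on constraints: cost ≤ 6.4 $/kg. Survivors: magnesium alloy, elm, alloy steel.
In SI units:
  magnesium alloy: E = 43.14 GPa, ρ = 1826 kg/m³
  elm: E = 12.40 GPa, ρ = 748.0 kg/m³
  alloy steel: E = 208.0 GPa, ρ = 7860 kg/m³
  elm: M = 3.09×10⁻³
  magnesium alloy: M = 1.92×10⁻³
  alloy steel: M = 0.754×10⁻³
Highest index: elm.

elm, M = 3.09×10⁻³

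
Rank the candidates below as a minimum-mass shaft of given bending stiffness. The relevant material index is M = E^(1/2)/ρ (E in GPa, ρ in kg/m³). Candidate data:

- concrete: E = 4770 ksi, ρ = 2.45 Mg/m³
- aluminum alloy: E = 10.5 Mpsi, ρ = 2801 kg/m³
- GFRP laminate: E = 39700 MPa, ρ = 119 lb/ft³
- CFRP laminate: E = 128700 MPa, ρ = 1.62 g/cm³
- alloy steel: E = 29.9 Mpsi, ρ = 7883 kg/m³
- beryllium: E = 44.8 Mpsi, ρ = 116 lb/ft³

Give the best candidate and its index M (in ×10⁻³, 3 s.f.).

Normalizing units and computing the index:
  concrete: E = 32.89 GPa, ρ = 2450 kg/m³
  aluminum alloy: E = 72.39 GPa, ρ = 2801 kg/m³
  GFRP laminate: E = 39.70 GPa, ρ = 1906 kg/m³
  CFRP laminate: E = 128.7 GPa, ρ = 1620 kg/m³
  alloy steel: E = 206.2 GPa, ρ = 7883 kg/m³
  beryllium: E = 308.9 GPa, ρ = 1858 kg/m³
  beryllium: M = 9.46×10⁻³
  CFRP laminate: M = 7.00×10⁻³
  GFRP laminate: M = 3.31×10⁻³
  aluminum alloy: M = 3.04×10⁻³
  concrete: M = 2.34×10⁻³
  alloy steel: M = 1.82×10⁻³
Highest index: beryllium.

beryllium, M = 9.46×10⁻³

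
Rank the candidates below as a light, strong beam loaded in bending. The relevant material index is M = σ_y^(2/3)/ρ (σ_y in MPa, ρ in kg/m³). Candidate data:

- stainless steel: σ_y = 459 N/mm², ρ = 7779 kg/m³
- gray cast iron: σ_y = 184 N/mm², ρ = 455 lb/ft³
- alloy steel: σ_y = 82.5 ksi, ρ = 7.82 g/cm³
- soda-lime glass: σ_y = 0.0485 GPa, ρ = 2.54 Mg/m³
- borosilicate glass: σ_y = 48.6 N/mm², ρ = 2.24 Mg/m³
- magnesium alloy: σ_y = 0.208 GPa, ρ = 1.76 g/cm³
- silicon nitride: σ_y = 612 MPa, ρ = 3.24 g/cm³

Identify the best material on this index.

silicon nitride

Normalizing units and computing the index:
  stainless steel: σ_y = 459.0 MPa, ρ = 7779 kg/m³
  gray cast iron: σ_y = 184.0 MPa, ρ = 7288 kg/m³
  alloy steel: σ_y = 568.8 MPa, ρ = 7820 kg/m³
  soda-lime glass: σ_y = 48.50 MPa, ρ = 2540 kg/m³
  borosilicate glass: σ_y = 48.60 MPa, ρ = 2240 kg/m³
  magnesium alloy: σ_y = 208.0 MPa, ρ = 1760 kg/m³
  silicon nitride: σ_y = 612.0 MPa, ρ = 3240 kg/m³
  silicon nitride: M = 22.2×10⁻³
  magnesium alloy: M = 19.9×10⁻³
  alloy steel: M = 8.78×10⁻³
  stainless steel: M = 7.65×10⁻³
  borosilicate glass: M = 5.95×10⁻³
  soda-lime glass: M = 5.24×10⁻³
  gray cast iron: M = 4.44×10⁻³
Highest index: silicon nitride.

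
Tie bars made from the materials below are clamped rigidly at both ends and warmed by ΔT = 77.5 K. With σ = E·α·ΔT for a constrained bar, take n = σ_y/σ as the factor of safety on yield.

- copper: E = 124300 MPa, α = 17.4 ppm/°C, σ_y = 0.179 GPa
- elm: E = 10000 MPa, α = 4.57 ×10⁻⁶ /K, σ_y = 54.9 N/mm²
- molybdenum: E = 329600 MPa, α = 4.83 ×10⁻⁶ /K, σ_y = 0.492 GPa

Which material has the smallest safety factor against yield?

copper

In consistent units (E in GPa, α in ×10⁻⁶/K, σ_y in MPa):
  copper: E = 124.3, α = 17.4, σ_y = 179.0 → σ = 168 MPa, n = 1.07
  elm: E = 10.00, α = 4.57, σ_y = 54.90 → σ = 3.54 MPa, n = 15.5
  molybdenum: E = 329.6, α = 4.83, σ_y = 492.0 → σ = 123 MPa, n = 3.99
The minimum is copper at n = 1.07.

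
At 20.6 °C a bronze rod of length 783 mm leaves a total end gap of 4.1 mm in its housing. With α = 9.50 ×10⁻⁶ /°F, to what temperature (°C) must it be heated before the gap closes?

α = 9.50×10⁻⁶/°F × 9/5 = 17.1×10⁻⁶/K.
α·L₀·ΔT = 4.1 mm ⇒ ΔT = 4.1 / (17.1×10⁻⁶ × 783.0) = 306.2 K.
T = 20.6 + 306.2 = 326.8 °C.

327 °C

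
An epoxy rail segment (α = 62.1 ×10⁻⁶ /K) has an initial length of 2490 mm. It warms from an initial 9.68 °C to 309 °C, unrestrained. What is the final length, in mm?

2536.3 mm

ΔT = 309 − 9.68 = 299.3 K.
ΔL = α·L₀·ΔT = 62.1×10⁻⁶ × 2490 mm × 299.3 K = 46.3 mm.
L = L₀ + ΔL = 2490 + 46.3 = 2536.3 mm.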